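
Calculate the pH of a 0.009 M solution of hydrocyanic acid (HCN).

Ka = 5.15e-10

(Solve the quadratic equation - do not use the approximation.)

x² + Ka×x - Ka×C = 0. Using quadratic formula: [H⁺] = 2.1526e-06

pH = 5.67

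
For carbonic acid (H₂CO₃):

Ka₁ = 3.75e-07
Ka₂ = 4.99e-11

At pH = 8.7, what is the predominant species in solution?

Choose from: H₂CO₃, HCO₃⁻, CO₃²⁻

pKa₁ = 6.43, pKa₂ = 10.30. For a polyprotic acid the predominant species crosses at each pKa: below pKa_n the protonated form dominates, above it the deprotonated form does. At pH = 8.7, the predominant species is HCO₃⁻.

HCO₃⁻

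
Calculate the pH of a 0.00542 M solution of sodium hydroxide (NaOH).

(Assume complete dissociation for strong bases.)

[OH⁻] = 0.00542 M for strong base. pOH = -log[OH⁻] = 2.27, pH = 14 - pOH

pH = 11.73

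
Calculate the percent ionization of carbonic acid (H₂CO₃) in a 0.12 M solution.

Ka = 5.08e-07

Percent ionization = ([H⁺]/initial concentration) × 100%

Using Ka equilibrium: x² + Ka×x - Ka×C = 0. Solving: [H⁺] = 2.4665e-04. Percent = (2.4665e-04/0.12) × 100

Percent ionization = 0.206%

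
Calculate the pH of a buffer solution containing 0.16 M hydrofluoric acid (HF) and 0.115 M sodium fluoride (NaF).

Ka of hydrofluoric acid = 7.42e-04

pKa = -log(7.42e-04) = 3.13. pH = pKa + log([A⁻]/[HA]) = 3.13 + log(0.115/0.16)

pH = 2.99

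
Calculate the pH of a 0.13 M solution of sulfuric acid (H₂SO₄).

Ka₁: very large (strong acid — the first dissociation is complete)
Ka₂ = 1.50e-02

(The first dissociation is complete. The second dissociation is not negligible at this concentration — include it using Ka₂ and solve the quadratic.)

First dissociation is complete: [H⁺]₀ = [HSO₄⁻]₀ = C = 0.13 M. Second dissociation HSO₄⁻ ⇌ H⁺ + SO₄²⁻: let x = [SO₄²⁻]. Ka₂ = (C + x)·x / (C − x) = 1.50e-02 → x² + (C + Ka₂)·x − Ka₂·C = 0 → x² + 0.14500·x − 1.950e-03 = 0. x = (−0.14500 + √(0.14500² + 4 × 1.950e-03)) / 2 = 1.2390e-02 M. [H⁺] = C + x = 0.13 + 1.2390e-02 = 1.4239e-01 M. pH = -log(1.4239e-01) = 0.85.

pH = 0.85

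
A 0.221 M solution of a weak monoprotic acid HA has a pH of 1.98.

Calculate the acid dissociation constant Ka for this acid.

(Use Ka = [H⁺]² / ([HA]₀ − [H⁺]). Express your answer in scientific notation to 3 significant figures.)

[H⁺] = 10^(−pH) = 10^(−1.98) = 1.047e-02 M. For HA ⇌ H⁺ + A⁻, Ka = [H⁺][A⁻]/[HA] = [H⁺]² / ([HA]₀ − [H⁺]) = (1.047e-02)² / (0.221 − 1.047e-02) = 5.21e-04.

K_a = 5.21e-04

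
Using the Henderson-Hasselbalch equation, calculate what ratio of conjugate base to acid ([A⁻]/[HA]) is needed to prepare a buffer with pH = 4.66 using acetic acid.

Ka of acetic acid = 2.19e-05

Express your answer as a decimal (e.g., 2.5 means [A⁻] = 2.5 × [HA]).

pKa = -log(2.19e-05) = 4.6596. pH = pKa + log([A⁻]/[HA]), so log([A⁻]/[HA]) = pH − pKa = 4.66 − 4.6596 = 0.0004. [A⁻]/[HA] = 10^(0.0004) = 1.00

[A⁻]/[HA] = 1.00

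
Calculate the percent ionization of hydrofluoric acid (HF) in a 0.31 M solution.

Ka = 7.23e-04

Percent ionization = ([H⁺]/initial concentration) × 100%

Using Ka equilibrium: x² + Ka×x - Ka×C = 0. Solving: [H⁺] = 1.4614e-02. Percent = (1.4614e-02/0.31) × 100

Percent ionization = 4.71%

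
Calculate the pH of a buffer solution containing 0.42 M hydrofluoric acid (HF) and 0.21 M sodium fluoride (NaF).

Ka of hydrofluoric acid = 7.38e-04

pKa = -log(7.38e-04) = 3.13. pH = pKa + log([A⁻]/[HA]) = 3.13 + log(0.21/0.42)

pH = 2.83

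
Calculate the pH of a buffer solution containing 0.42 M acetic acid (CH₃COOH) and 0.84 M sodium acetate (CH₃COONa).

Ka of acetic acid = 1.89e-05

pKa = -log(1.89e-05) = 4.72. pH = pKa + log([A⁻]/[HA]) = 4.72 + log(0.84/0.42)

pH = 5.02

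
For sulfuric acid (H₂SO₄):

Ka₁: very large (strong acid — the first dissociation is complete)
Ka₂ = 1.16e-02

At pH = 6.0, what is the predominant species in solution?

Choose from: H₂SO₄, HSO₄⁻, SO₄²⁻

The first dissociation is complete, so H₂SO₄ itself is never the predominant species in water; pKa₂ = -log(1.16e-02) = 1.94. For a polyprotic acid the predominant species crosses at each pKa: below pKa_n the protonated form dominates, above it the deprotonated form does. At pH = 6.0, the predominant species is SO₄²⁻.

SO₄²⁻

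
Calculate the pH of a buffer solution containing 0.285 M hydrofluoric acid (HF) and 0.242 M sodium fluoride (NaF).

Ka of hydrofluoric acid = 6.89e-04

pKa = -log(6.89e-04) = 3.16. pH = pKa + log([A⁻]/[HA]) = 3.16 + log(0.242/0.285)

pH = 3.09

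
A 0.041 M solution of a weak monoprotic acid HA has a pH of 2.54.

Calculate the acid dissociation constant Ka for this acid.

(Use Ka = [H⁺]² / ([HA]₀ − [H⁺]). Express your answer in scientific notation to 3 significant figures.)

[H⁺] = 10^(−pH) = 10^(−2.54) = 2.884e-03 M. For HA ⇌ H⁺ + A⁻, Ka = [H⁺][A⁻]/[HA] = [H⁺]² / ([HA]₀ − [H⁺]) = (2.884e-03)² / (0.041 − 2.884e-03) = 2.18e-04.

K_a = 2.18e-04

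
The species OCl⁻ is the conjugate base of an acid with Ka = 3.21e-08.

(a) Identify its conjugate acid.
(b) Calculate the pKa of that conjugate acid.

(a) The conjugate acid is formed by adding one H⁺ to OCl⁻, giving HOCl. (b) pKa = -log(Ka) = -log(3.21e-08) = 7.49.

Conjugate acid: HOCl; pK_a = 7.49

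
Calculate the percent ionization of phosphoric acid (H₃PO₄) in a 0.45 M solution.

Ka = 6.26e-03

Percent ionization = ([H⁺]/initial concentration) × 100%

Using Ka equilibrium: x² + Ka×x - Ka×C = 0. Solving: [H⁺] = 5.0038e-02. Percent = (5.0038e-02/0.45) × 100

Percent ionization = 11.1%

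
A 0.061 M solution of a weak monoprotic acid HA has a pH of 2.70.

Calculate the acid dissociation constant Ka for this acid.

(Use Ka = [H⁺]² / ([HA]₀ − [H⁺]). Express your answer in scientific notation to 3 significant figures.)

[H⁺] = 10^(−pH) = 10^(−2.70) = 1.995e-03 M. For HA ⇌ H⁺ + A⁻, Ka = [H⁺][A⁻]/[HA] = [H⁺]² / ([HA]₀ − [H⁺]) = (1.995e-03)² / (0.061 − 1.995e-03) = 6.75e-05.

K_a = 6.75e-05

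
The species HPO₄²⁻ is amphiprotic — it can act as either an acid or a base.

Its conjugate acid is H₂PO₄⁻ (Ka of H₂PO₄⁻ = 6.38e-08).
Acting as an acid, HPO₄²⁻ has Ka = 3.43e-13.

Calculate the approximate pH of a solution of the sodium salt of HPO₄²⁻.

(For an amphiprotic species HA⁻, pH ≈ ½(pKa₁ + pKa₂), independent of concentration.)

pKa₁ = -log(6.38e-08) = 7.20; pKa₂ = -log(3.43e-13) = 12.46. For an amphiprotic species, pH ≈ ½(pKa₁ + pKa₂) = ½(7.20 + 12.46) = 9.83.

pH = 9.83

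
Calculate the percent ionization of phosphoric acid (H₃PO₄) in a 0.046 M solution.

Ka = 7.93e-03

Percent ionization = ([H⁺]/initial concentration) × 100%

Using Ka equilibrium: x² + Ka×x - Ka×C = 0. Solving: [H⁺] = 1.5541e-02. Percent = (1.5541e-02/0.046) × 100

Percent ionization = 33.8%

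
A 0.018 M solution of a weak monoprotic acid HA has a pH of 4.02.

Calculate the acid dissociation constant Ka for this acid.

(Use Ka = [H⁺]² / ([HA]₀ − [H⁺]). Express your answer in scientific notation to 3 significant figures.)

[H⁺] = 10^(−pH) = 10^(−4.02) = 9.550e-05 M. For HA ⇌ H⁺ + A⁻, Ka = [H⁺][A⁻]/[HA] = [H⁺]² / ([HA]₀ − [H⁺]) = (9.550e-05)² / (0.018 − 9.550e-05) = 5.09e-07.

K_a = 5.09e-07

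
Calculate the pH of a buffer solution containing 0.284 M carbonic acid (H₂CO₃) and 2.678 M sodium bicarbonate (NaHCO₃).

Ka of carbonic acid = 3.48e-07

pKa = -log(3.48e-07) = 6.46. pH = pKa + log([A⁻]/[HA]) = 6.46 + log(2.678/0.284)

pH = 7.43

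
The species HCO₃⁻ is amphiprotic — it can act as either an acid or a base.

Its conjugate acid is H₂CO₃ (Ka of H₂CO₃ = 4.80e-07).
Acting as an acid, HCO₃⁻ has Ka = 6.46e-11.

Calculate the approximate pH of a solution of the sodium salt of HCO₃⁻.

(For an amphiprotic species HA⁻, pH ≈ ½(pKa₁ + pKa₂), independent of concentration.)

pKa₁ = -log(4.80e-07) = 6.32; pKa₂ = -log(6.46e-11) = 10.19. For an amphiprotic species, pH ≈ ½(pKa₁ + pKa₂) = ½(6.32 + 10.19) = 8.25.

pH = 8.25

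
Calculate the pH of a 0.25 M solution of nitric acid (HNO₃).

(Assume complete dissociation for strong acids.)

[H⁺] = 0.25 M for strong acid. pH = -log[H⁺] = -log(0.25)

pH = 0.60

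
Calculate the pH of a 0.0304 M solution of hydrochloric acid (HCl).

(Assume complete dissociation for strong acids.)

[H⁺] = 0.0304 M for strong acid. pH = -log[H⁺] = -log(0.0304)

pH = 1.52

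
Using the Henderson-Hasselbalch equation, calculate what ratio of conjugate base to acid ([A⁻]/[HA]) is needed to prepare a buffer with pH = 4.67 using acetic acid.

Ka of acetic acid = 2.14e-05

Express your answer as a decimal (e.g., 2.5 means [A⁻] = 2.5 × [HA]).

pKa = -log(2.14e-05) = 4.6696. pH = pKa + log([A⁻]/[HA]), so log([A⁻]/[HA]) = pH − pKa = 4.67 − 4.6696 = 0.0004. [A⁻]/[HA] = 10^(0.0004) = 1.00

[A⁻]/[HA] = 1.00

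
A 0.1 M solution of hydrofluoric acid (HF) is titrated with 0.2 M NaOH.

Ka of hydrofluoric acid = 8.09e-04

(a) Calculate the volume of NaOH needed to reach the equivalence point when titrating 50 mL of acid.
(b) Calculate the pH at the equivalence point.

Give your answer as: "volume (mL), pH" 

moles acid = 0.1 × 50/1000 = 0.005 mol; V_base = moles/0.2 × 1000 = 25.0 mL. At equivalence only the conjugate base is present: [A⁻] = 0.005/0.075 = 6.6667e-02 M. Kb = Kw/Ka = 1.24e-11; [OH⁻] = √(Kb × [A⁻]) = 9.0778e-07; pOH = 6.04; pH = 14 - pOH = 7.96.

V = 25.0 mL, pH = 7.96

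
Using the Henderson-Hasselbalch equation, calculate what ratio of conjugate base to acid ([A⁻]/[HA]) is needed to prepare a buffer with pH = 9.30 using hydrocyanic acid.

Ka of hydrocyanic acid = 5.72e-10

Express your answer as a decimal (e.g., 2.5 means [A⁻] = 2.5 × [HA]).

pKa = -log(5.72e-10) = 9.2426. pH = pKa + log([A⁻]/[HA]), so log([A⁻]/[HA]) = pH − pKa = 9.30 − 9.2426 = 0.0574. [A⁻]/[HA] = 10^(0.0574) = 1.14

[A⁻]/[HA] = 1.14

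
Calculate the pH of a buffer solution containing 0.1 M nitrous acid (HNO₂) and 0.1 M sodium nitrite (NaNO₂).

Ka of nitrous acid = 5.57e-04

pKa = -log(5.57e-04) = 3.25. pH = pKa + log([A⁻]/[HA]) = 3.25 + log(0.1/0.1)

pH = 3.25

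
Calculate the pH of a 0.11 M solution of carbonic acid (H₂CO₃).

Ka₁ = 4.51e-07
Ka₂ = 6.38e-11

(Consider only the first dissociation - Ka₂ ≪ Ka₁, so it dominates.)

First dissociation dominates. From Ka₁ = [H⁺][HA⁻]/[H₂A], x² + Ka₁·x − Ka₁·C = 0 with C = 0.11 M and Ka₁ = 4.51e-07. Solving: [H⁺] = (−Ka₁ + √(Ka₁² + 4·Ka₁·C)) / 2 = 2.2251e-04 M. pH = -log(2.2251e-04) = 3.65.

pH = 3.65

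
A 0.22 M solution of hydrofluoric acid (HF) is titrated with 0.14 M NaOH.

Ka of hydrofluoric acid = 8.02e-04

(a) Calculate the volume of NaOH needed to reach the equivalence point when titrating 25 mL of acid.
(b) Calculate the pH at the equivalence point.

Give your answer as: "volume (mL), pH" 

moles acid = 0.22 × 25/1000 = 0.0055 mol; V_base = moles/0.14 × 1000 = 39.3 mL. At equivalence only the conjugate base is present: [A⁻] = 0.0055/0.064 = 8.5556e-02 M. Kb = Kw/Ka = 1.25e-11; [OH⁻] = √(Kb × [A⁻]) = 1.0328e-06; pOH = 5.99; pH = 14 - pOH = 8.01.

V = 39.3 mL, pH = 8.01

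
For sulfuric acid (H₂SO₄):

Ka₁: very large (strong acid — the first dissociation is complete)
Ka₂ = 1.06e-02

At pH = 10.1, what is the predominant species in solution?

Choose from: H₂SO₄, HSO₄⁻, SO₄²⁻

The first dissociation is complete, so H₂SO₄ itself is never the predominant species in water; pKa₂ = -log(1.06e-02) = 1.97. For a polyprotic acid the predominant species crosses at each pKa: below pKa_n the protonated form dominates, above it the deprotonated form does. At pH = 10.1, the predominant species is SO₄²⁻.

SO₄²⁻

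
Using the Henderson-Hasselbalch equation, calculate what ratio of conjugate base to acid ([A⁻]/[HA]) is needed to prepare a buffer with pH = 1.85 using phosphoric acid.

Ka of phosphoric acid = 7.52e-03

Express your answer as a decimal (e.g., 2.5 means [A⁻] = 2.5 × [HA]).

pKa = -log(7.52e-03) = 2.1238. pH = pKa + log([A⁻]/[HA]), so log([A⁻]/[HA]) = pH − pKa = 1.85 − 2.1238 = -0.2738. [A⁻]/[HA] = 10^(-0.2738) = 0.532

[A⁻]/[HA] = 0.532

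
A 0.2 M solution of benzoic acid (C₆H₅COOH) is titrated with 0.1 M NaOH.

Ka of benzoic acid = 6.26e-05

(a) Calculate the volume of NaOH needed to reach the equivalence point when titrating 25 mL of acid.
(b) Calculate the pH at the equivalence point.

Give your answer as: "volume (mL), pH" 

moles acid = 0.2 × 25/1000 = 0.005 mol; V_base = moles/0.1 × 1000 = 50.0 mL. At equivalence only the conjugate base is present: [A⁻] = 0.005/0.075 = 6.6667e-02 M. Kb = Kw/Ka = 1.60e-10; [OH⁻] = √(Kb × [A⁻]) = 3.2634e-06; pOH = 5.49; pH = 14 - pOH = 8.51.

V = 50.0 mL, pH = 8.51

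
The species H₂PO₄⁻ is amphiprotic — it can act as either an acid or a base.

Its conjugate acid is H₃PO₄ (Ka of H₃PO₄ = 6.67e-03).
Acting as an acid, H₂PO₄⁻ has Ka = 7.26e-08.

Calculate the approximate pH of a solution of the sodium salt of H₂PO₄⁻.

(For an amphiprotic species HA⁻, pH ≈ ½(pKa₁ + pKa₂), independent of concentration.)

pKa₁ = -log(6.67e-03) = 2.18; pKa₂ = -log(7.26e-08) = 7.14. For an amphiprotic species, pH ≈ ½(pKa₁ + pKa₂) = ½(2.18 + 7.14) = 4.66.

pH = 4.66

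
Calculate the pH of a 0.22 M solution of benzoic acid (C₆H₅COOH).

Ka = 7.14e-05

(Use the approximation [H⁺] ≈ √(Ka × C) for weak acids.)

[H⁺] = √(Ka × C) = √(7.14e-05 × 0.22) = 3.9633e-03. pH = -log(3.9633e-03)

pH = 2.40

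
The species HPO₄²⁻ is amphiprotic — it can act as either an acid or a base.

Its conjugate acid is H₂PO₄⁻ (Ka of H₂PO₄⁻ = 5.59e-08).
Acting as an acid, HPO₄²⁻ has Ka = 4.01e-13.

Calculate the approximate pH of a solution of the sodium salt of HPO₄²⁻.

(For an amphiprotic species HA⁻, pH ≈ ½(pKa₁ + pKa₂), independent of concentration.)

pKa₁ = -log(5.59e-08) = 7.25; pKa₂ = -log(4.01e-13) = 12.40. For an amphiprotic species, pH ≈ ½(pKa₁ + pKa₂) = ½(7.25 + 12.40) = 9.82.

pH = 9.82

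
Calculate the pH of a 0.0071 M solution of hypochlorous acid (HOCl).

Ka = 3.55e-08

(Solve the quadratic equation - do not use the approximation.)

x² + Ka×x - Ka×C = 0. Using quadratic formula: [H⁺] = 1.5858e-05

pH = 4.80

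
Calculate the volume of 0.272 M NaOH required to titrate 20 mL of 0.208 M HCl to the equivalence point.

At equivalence: moles acid = moles base. moles HCl = 0.208 × 20/1000 = 0.00416 mol. V_base = moles / 0.272 × 1000 = 15.3 mL.

V_{base} = 15.3 mL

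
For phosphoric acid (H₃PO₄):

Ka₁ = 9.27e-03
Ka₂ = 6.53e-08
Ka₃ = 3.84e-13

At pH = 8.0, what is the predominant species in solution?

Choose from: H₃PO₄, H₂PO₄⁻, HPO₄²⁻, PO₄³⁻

pKa₁ = 2.03, pKa₂ = 7.19, pKa₃ = 12.42. For a polyprotic acid the predominant species crosses at each pKa: below pKa_n the protonated form dominates, above it the deprotonated form does. At pH = 8.0, the predominant species is HPO₄²⁻.

HPO₄²⁻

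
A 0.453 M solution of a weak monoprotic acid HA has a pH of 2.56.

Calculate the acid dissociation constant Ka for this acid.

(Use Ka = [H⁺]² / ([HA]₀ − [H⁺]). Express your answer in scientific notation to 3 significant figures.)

[H⁺] = 10^(−pH) = 10^(−2.56) = 2.754e-03 M. For HA ⇌ H⁺ + A⁻, Ka = [H⁺][A⁻]/[HA] = [H⁺]² / ([HA]₀ − [H⁺]) = (2.754e-03)² / (0.453 − 2.754e-03) = 1.68e-05.

K_a = 1.68e-05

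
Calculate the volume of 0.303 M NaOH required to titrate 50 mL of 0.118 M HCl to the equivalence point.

At equivalence: moles acid = moles base. moles HCl = 0.118 × 50/1000 = 0.0059 mol. V_base = moles / 0.303 × 1000 = 19.5 mL.

V_{base} = 19.5 mL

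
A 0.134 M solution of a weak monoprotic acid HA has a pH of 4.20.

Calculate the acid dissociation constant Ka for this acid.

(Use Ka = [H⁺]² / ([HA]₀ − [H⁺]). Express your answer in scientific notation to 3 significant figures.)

[H⁺] = 10^(−pH) = 10^(−4.20) = 6.310e-05 M. For HA ⇌ H⁺ + A⁻, Ka = [H⁺][A⁻]/[HA] = [H⁺]² / ([HA]₀ − [H⁺]) = (6.310e-05)² / (0.134 − 6.310e-05) = 2.97e-08.

K_a = 2.97e-08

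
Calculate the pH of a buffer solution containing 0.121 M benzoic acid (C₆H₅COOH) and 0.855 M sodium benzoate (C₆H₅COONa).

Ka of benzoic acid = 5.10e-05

pKa = -log(5.10e-05) = 4.29. pH = pKa + log([A⁻]/[HA]) = 4.29 + log(0.855/0.121)

pH = 5.14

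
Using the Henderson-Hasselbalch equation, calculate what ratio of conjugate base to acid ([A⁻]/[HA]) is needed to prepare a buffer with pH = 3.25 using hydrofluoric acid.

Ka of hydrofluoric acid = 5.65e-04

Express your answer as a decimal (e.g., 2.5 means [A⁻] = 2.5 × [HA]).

pKa = -log(5.65e-04) = 3.2480. pH = pKa + log([A⁻]/[HA]), so log([A⁻]/[HA]) = pH − pKa = 3.25 − 3.2480 = 0.0020. [A⁻]/[HA] = 10^(0.0020) = 1.00

[A⁻]/[HA] = 1.00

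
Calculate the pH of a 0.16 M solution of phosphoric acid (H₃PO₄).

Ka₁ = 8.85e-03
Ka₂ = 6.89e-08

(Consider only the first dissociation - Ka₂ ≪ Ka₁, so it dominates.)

First dissociation dominates. From Ka₁ = [H⁺][HA⁻]/[H₂A], x² + Ka₁·x − Ka₁·C = 0 with C = 0.16 M and Ka₁ = 8.85e-03. Solving: [H⁺] = (−Ka₁ + √(Ka₁² + 4·Ka₁·C)) / 2 = 3.3464e-02 M. pH = -log(3.3464e-02) = 1.48.

pH = 1.48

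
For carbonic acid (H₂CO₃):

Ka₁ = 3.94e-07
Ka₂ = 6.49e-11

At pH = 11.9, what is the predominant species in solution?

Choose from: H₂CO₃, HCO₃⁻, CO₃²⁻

pKa₁ = 6.40, pKa₂ = 10.19. For a polyprotic acid the predominant species crosses at each pKa: below pKa_n the protonated form dominates, above it the deprotonated form does. At pH = 11.9, the predominant species is CO₃²⁻.

CO₃²⁻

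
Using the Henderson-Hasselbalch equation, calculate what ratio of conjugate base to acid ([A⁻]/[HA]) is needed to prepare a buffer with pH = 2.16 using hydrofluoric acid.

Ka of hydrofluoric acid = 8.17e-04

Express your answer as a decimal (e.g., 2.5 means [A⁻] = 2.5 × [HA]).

pKa = -log(8.17e-04) = 3.0878. pH = pKa + log([A⁻]/[HA]), so log([A⁻]/[HA]) = pH − pKa = 2.16 − 3.0878 = -0.9278. [A⁻]/[HA] = 10^(-0.9278) = 0.118

[A⁻]/[HA] = 0.118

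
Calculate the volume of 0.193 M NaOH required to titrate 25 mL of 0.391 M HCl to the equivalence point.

At equivalence: moles acid = moles base. moles HCl = 0.391 × 25/1000 = 0.009775 mol. V_base = moles / 0.193 × 1000 = 50.6 mL.

V_{base} = 50.6 mL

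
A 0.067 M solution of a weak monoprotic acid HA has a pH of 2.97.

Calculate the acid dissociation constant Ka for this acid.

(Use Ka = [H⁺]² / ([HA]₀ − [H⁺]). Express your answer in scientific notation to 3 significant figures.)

[H⁺] = 10^(−pH) = 10^(−2.97) = 1.072e-03 M. For HA ⇌ H⁺ + A⁻, Ka = [H⁺][A⁻]/[HA] = [H⁺]² / ([HA]₀ − [H⁺]) = (1.072e-03)² / (0.067 − 1.072e-03) = 1.74e-05.

K_a = 1.74e-05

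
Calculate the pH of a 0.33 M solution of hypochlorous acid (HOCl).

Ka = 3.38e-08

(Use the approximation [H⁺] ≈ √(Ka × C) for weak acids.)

[H⁺] = √(Ka × C) = √(3.38e-08 × 0.33) = 1.0561e-04. pH = -log(1.0561e-04)

pH = 3.98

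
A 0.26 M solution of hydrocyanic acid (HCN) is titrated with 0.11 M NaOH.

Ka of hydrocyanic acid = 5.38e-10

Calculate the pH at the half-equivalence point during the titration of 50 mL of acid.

At half-equivalence [HA] = [A⁻], so Henderson-Hasselbalch gives pH = pKa = -log(5.38e-10) = 9.27.

pH = pKa = 9.27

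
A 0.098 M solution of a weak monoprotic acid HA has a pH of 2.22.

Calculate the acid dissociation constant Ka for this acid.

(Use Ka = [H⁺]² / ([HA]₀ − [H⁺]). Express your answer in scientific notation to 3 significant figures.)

[H⁺] = 10^(−pH) = 10^(−2.22) = 6.026e-03 M. For HA ⇌ H⁺ + A⁻, Ka = [H⁺][A⁻]/[HA] = [H⁺]² / ([HA]₀ − [H⁺]) = (6.026e-03)² / (0.098 − 6.026e-03) = 3.95e-04.

K_a = 3.95e-04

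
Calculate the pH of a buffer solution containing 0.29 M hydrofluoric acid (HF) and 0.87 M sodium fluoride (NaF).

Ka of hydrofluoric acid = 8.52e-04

pKa = -log(8.52e-04) = 3.07. pH = pKa + log([A⁻]/[HA]) = 3.07 + log(0.87/0.29)

pH = 3.55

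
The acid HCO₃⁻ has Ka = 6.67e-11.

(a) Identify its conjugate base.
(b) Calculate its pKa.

(a) The conjugate base is formed by removing one H⁺ from HCO₃⁻, giving CO₃²⁻. (b) pKa = -log(Ka) = -log(6.67e-11) = 10.18.

Conjugate base: CO₃²⁻; pK_a = 10.18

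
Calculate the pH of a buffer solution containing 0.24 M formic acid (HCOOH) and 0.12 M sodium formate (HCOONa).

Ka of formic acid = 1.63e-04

pKa = -log(1.63e-04) = 3.79. pH = pKa + log([A⁻]/[HA]) = 3.79 + log(0.12/0.24)

pH = 3.49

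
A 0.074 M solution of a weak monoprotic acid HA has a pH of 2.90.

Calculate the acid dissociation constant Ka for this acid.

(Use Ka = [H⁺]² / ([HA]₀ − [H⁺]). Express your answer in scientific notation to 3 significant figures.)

[H⁺] = 10^(−pH) = 10^(−2.90) = 1.259e-03 M. For HA ⇌ H⁺ + A⁻, Ka = [H⁺][A⁻]/[HA] = [H⁺]² / ([HA]₀ − [H⁺]) = (1.259e-03)² / (0.074 − 1.259e-03) = 2.18e-05.

K_a = 2.18e-05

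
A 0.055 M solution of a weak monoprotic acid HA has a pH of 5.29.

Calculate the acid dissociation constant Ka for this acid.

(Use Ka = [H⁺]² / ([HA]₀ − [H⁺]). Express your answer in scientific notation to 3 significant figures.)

[H⁺] = 10^(−pH) = 10^(−5.29) = 5.129e-06 M. For HA ⇌ H⁺ + A⁻, Ka = [H⁺][A⁻]/[HA] = [H⁺]² / ([HA]₀ − [H⁺]) = (5.129e-06)² / (0.055 − 5.129e-06) = 4.78e-10.

K_a = 4.78e-10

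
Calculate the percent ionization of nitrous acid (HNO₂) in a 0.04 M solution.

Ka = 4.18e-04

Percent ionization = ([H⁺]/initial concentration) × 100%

Using Ka equilibrium: x² + Ka×x - Ka×C = 0. Solving: [H⁺] = 3.8853e-03. Percent = (3.8853e-03/0.04) × 100

Percent ionization = 9.71%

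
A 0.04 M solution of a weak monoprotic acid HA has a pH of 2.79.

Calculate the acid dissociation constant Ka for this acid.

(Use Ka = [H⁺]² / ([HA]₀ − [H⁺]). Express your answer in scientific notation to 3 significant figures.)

[H⁺] = 10^(−pH) = 10^(−2.79) = 1.622e-03 M. For HA ⇌ H⁺ + A⁻, Ka = [H⁺][A⁻]/[HA] = [H⁺]² / ([HA]₀ − [H⁺]) = (1.622e-03)² / (0.04 − 1.622e-03) = 6.85e-05.

K_a = 6.85e-05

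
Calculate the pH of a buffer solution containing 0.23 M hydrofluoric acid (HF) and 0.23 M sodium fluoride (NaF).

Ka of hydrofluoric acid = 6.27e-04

pKa = -log(6.27e-04) = 3.20. pH = pKa + log([A⁻]/[HA]) = 3.20 + log(0.23/0.23)

pH = 3.20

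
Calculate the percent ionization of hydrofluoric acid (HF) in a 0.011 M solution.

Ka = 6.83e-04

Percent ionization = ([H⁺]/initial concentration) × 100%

Using Ka equilibrium: x² + Ka×x - Ka×C = 0. Solving: [H⁺] = 2.4207e-03. Percent = (2.4207e-03/0.011) × 100

Percent ionization = 22%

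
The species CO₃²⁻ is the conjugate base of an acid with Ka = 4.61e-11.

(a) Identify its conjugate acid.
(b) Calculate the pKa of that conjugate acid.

(a) The conjugate acid is formed by adding one H⁺ to CO₃²⁻, giving HCO₃⁻. (b) pKa = -log(Ka) = -log(4.61e-11) = 10.34.

Conjugate acid: HCO₃⁻; pK_a = 10.34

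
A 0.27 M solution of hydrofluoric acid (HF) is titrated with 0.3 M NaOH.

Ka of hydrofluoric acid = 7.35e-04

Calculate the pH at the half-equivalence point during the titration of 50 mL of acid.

At half-equivalence [HA] = [A⁻], so Henderson-Hasselbalch gives pH = pKa = -log(7.35e-04) = 3.13.

pH = pKa = 3.13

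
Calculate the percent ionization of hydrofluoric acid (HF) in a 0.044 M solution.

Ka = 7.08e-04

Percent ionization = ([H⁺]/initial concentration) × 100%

Using Ka equilibrium: x² + Ka×x - Ka×C = 0. Solving: [H⁺] = 5.2386e-03. Percent = (5.2386e-03/0.044) × 100

Percent ionization = 11.9%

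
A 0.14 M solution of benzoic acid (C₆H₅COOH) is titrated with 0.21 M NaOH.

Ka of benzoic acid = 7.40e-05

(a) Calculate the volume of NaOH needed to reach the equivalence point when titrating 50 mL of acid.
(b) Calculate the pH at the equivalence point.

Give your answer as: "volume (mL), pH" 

moles acid = 0.14 × 50/1000 = 0.007 mol; V_base = moles/0.21 × 1000 = 33.3 mL. At equivalence only the conjugate base is present: [A⁻] = 0.007/0.083 = 8.4000e-02 M. Kb = Kw/Ka = 1.35e-10; [OH⁻] = √(Kb × [A⁻]) = 3.3692e-06; pOH = 5.47; pH = 14 - pOH = 8.53.

V = 33.3 mL, pH = 8.53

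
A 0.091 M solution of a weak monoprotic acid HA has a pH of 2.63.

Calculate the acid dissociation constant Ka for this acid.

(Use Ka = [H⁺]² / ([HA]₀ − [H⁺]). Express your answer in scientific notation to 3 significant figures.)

[H⁺] = 10^(−pH) = 10^(−2.63) = 2.344e-03 M. For HA ⇌ H⁺ + A⁻, Ka = [H⁺][A⁻]/[HA] = [H⁺]² / ([HA]₀ − [H⁺]) = (2.344e-03)² / (0.091 − 2.344e-03) = 6.20e-05.

K_a = 6.20e-05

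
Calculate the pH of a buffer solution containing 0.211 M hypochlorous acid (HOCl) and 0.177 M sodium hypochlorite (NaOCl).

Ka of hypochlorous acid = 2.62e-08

pKa = -log(2.62e-08) = 7.58. pH = pKa + log([A⁻]/[HA]) = 7.58 + log(0.177/0.211)

pH = 7.51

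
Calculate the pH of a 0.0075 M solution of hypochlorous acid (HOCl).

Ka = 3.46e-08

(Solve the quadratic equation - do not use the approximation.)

x² + Ka×x - Ka×C = 0. Using quadratic formula: [H⁺] = 1.6092e-05

pH = 4.79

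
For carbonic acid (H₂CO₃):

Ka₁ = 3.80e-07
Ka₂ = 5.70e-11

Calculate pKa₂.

pKa₂ = -log(Ka₂) = -log(5.70e-11) = 10.24.

pK_{a2} = 10.24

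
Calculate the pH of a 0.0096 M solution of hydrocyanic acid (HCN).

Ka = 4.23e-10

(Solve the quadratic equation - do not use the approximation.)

x² + Ka×x - Ka×C = 0. Using quadratic formula: [H⁺] = 2.0149e-06

pH = 5.70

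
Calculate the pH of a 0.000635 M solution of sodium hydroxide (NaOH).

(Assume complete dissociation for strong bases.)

[OH⁻] = 0.000635 M for strong base. pOH = -log[OH⁻] = 3.20, pH = 14 - pOH

pH = 10.80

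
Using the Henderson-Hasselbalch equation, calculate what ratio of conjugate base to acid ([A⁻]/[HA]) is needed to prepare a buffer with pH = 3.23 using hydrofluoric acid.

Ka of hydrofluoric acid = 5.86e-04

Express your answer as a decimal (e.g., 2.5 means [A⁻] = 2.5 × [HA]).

pKa = -log(5.86e-04) = 3.2321. pH = pKa + log([A⁻]/[HA]), so log([A⁻]/[HA]) = pH − pKa = 3.23 − 3.2321 = -0.0021. [A⁻]/[HA] = 10^(-0.0021) = 0.995

[A⁻]/[HA] = 0.995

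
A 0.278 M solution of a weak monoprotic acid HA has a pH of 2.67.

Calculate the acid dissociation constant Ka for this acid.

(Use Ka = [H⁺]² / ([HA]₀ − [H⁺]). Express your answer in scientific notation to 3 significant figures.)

[H⁺] = 10^(−pH) = 10^(−2.67) = 2.138e-03 M. For HA ⇌ H⁺ + A⁻, Ka = [H⁺][A⁻]/[HA] = [H⁺]² / ([HA]₀ − [H⁺]) = (2.138e-03)² / (0.278 − 2.138e-03) = 1.66e-05.

K_a = 1.66e-05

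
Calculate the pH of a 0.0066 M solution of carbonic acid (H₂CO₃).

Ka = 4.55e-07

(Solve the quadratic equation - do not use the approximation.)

x² + Ka×x - Ka×C = 0. Using quadratic formula: [H⁺] = 5.4573e-05

pH = 4.26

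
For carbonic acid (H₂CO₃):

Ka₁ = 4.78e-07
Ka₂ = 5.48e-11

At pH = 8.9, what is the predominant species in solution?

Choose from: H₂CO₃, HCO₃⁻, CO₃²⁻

pKa₁ = 6.32, pKa₂ = 10.26. For a polyprotic acid the predominant species crosses at each pKa: below pKa_n the protonated form dominates, above it the deprotonated form does. At pH = 8.9, the predominant species is HCO₃⁻.

HCO₃⁻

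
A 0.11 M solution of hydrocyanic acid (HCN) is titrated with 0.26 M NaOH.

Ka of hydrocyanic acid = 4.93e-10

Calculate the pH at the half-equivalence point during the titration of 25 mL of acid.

At half-equivalence [HA] = [A⁻], so Henderson-Hasselbalch gives pH = pKa = -log(4.93e-10) = 9.31.

pH = pKa = 9.31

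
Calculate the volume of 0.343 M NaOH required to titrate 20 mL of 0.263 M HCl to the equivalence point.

At equivalence: moles acid = moles base. moles HCl = 0.263 × 20/1000 = 0.00526 mol. V_base = moles / 0.343 × 1000 = 15.3 mL.

V_{base} = 15.3 mL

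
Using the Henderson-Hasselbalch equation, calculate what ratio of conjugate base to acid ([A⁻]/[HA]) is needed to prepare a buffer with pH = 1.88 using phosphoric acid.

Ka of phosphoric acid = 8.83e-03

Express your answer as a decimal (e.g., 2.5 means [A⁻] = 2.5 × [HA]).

pKa = -log(8.83e-03) = 2.0540. pH = pKa + log([A⁻]/[HA]), so log([A⁻]/[HA]) = pH − pKa = 1.88 − 2.0540 = -0.1740. [A⁻]/[HA] = 10^(-0.1740) = 0.670

[A⁻]/[HA] = 0.670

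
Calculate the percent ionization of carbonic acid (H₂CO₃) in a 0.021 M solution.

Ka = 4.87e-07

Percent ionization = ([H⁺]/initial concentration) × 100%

Using Ka equilibrium: x² + Ka×x - Ka×C = 0. Solving: [H⁺] = 1.0089e-04. Percent = (1.0089e-04/0.021) × 100

Percent ionization = 0.48%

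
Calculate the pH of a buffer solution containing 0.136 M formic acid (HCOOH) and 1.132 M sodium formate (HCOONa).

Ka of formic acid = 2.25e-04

pKa = -log(2.25e-04) = 3.65. pH = pKa + log([A⁻]/[HA]) = 3.65 + log(1.132/0.136)

pH = 4.57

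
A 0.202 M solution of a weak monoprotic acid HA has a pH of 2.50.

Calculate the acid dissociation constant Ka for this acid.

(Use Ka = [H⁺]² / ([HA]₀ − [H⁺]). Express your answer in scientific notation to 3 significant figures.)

[H⁺] = 10^(−pH) = 10^(−2.50) = 3.162e-03 M. For HA ⇌ H⁺ + A⁻, Ka = [H⁺][A⁻]/[HA] = [H⁺]² / ([HA]₀ − [H⁺]) = (3.162e-03)² / (0.202 − 3.162e-03) = 5.03e-05.

K_a = 5.03e-05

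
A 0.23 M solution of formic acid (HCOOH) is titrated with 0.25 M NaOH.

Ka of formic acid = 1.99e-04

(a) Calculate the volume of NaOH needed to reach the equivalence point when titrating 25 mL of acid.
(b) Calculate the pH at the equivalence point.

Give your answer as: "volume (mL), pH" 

moles acid = 0.23 × 25/1000 = 0.00575 mol; V_base = moles/0.25 × 1000 = 23.0 mL. At equivalence only the conjugate base is present: [A⁻] = 0.00575/0.048 = 1.1979e-01 M. Kb = Kw/Ka = 5.03e-11; [OH⁻] = √(Kb × [A⁻]) = 2.4535e-06; pOH = 5.61; pH = 14 - pOH = 8.39.

V = 23.0 mL, pH = 8.39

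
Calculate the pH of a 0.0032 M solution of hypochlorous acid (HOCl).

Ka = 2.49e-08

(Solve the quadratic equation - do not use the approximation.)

x² + Ka×x - Ka×C = 0. Using quadratic formula: [H⁺] = 8.9139e-06

pH = 5.05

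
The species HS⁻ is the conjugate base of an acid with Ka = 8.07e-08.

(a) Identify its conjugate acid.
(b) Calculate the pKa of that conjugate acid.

(a) The conjugate acid is formed by adding one H⁺ to HS⁻, giving H₂S. (b) pKa = -log(Ka) = -log(8.07e-08) = 7.09.

Conjugate acid: H₂S; pK_a = 7.09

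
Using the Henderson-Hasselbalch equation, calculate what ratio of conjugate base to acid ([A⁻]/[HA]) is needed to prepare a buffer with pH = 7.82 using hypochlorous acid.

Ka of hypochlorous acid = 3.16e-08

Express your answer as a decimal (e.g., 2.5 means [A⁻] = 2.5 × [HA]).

pKa = -log(3.16e-08) = 7.5003. pH = pKa + log([A⁻]/[HA]), so log([A⁻]/[HA]) = pH − pKa = 7.82 − 7.5003 = 0.3197. [A⁻]/[HA] = 10^(0.3197) = 2.09

[A⁻]/[HA] = 2.09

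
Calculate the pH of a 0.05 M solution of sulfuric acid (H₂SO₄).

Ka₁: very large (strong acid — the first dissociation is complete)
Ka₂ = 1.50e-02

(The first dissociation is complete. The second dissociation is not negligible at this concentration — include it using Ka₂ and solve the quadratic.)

First dissociation is complete: [H⁺]₀ = [HSO₄⁻]₀ = C = 0.05 M. Second dissociation HSO₄⁻ ⇌ H⁺ + SO₄²⁻: let x = [SO₄²⁻]. Ka₂ = (C + x)·x / (C − x) = 1.50e-02 → x² + (C + Ka₂)·x − Ka₂·C = 0 → x² + 0.06500·x − 7.500e-04 = 0. x = (−0.06500 + √(0.06500² + 4 × 7.500e-04)) / 2 = 1.0000e-02 M. [H⁺] = C + x = 0.05 + 1.0000e-02 = 6.0000e-02 M. pH = -log(6.0000e-02) = 1.22.

pH = 1.22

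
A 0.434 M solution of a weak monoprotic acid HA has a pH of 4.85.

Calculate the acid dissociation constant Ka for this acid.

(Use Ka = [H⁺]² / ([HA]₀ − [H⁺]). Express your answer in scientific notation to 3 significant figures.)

[H⁺] = 10^(−pH) = 10^(−4.85) = 1.413e-05 M. For HA ⇌ H⁺ + A⁻, Ka = [H⁺][A⁻]/[HA] = [H⁺]² / ([HA]₀ − [H⁺]) = (1.413e-05)² / (0.434 − 1.413e-05) = 4.60e-10.

K_a = 4.60e-10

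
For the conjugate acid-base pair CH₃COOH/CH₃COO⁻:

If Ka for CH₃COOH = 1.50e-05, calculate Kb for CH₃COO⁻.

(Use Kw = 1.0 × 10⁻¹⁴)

For a conjugate pair Ka × Kb = Kw, so Kb = Kw/Ka = 1.0 × 10⁻¹⁴ / 1.50e-05 = 6.67e-10.

K_b = 6.67e-10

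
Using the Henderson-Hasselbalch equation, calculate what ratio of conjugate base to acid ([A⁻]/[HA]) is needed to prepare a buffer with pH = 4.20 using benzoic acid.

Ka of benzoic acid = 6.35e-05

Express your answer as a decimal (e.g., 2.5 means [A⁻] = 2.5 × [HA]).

pKa = -log(6.35e-05) = 4.1972. pH = pKa + log([A⁻]/[HA]), so log([A⁻]/[HA]) = pH − pKa = 4.20 − 4.1972 = 0.0028. [A⁻]/[HA] = 10^(0.0028) = 1.01

[A⁻]/[HA] = 1.01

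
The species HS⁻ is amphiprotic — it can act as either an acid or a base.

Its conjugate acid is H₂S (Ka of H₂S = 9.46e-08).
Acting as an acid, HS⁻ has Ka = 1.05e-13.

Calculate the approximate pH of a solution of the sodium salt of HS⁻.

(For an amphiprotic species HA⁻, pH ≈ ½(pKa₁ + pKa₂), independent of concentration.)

pKa₁ = -log(9.46e-08) = 7.02; pKa₂ = -log(1.05e-13) = 12.98. For an amphiprotic species, pH ≈ ½(pKa₁ + pKa₂) = ½(7.02 + 12.98) = 10.00.

pH = 10.00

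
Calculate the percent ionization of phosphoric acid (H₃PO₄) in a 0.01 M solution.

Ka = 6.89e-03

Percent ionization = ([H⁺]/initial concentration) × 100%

Using Ka equilibrium: x² + Ka×x - Ka×C = 0. Solving: [H⁺] = 5.5421e-03. Percent = (5.5421e-03/0.01) × 100

Percent ionization = 55.4%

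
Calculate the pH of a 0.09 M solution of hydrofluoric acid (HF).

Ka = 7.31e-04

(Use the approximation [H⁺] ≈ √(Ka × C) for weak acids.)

[H⁺] = √(Ka × C) = √(7.31e-04 × 0.09) = 8.1111e-03. pH = -log(8.1111e-03)

pH = 2.09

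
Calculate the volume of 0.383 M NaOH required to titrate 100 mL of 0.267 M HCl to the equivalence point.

At equivalence: moles acid = moles base. moles HCl = 0.267 × 100/1000 = 0.0267 mol. V_base = moles / 0.383 × 1000 = 69.7 mL.

V_{base} = 69.7 mL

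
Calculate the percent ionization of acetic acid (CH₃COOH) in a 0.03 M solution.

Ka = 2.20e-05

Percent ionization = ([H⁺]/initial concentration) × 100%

Using Ka equilibrium: x² + Ka×x - Ka×C = 0. Solving: [H⁺] = 8.0148e-04. Percent = (8.0148e-04/0.03) × 100

Percent ionization = 2.67%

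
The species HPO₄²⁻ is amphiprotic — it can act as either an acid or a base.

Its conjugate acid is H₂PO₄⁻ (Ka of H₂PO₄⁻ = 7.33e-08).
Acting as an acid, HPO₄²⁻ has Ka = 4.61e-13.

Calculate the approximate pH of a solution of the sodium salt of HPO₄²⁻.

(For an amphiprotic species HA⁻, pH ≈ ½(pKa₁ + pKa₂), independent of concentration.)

pKa₁ = -log(7.33e-08) = 7.13; pKa₂ = -log(4.61e-13) = 12.34. For an amphiprotic species, pH ≈ ½(pKa₁ + pKa₂) = ½(7.13 + 12.34) = 9.74.

pH = 9.74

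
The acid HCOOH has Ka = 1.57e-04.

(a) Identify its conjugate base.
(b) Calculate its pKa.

(a) The conjugate base is formed by removing one H⁺ from HCOOH, giving HCOO⁻. (b) pKa = -log(Ka) = -log(1.57e-04) = 3.80.

Conjugate base: HCOO⁻; pK_a = 3.80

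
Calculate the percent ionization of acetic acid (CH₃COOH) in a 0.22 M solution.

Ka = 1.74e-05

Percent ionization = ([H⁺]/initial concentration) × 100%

Using Ka equilibrium: x² + Ka×x - Ka×C = 0. Solving: [H⁺] = 1.9478e-03. Percent = (1.9478e-03/0.22) × 100

Percent ionization = 0.885%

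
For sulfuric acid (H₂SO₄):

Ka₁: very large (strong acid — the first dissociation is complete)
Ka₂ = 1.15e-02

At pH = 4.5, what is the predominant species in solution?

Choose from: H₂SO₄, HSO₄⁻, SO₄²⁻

The first dissociation is complete, so H₂SO₄ itself is never the predominant species in water; pKa₂ = -log(1.15e-02) = 1.94. For a polyprotic acid the predominant species crosses at each pKa: below pKa_n the protonated form dominates, above it the deprotonated form does. At pH = 4.5, the predominant species is SO₄²⁻.

SO₄²⁻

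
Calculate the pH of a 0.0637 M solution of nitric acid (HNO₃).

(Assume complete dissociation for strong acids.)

[H⁺] = 0.0637 M for strong acid. pH = -log[H⁺] = -log(0.0637)

pH = 1.20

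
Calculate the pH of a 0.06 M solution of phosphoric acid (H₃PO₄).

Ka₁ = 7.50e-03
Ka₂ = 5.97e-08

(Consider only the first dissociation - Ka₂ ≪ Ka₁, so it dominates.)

First dissociation dominates. From Ka₁ = [H⁺][HA⁻]/[H₂A], x² + Ka₁·x − Ka₁·C = 0 with C = 0.06 M and Ka₁ = 7.50e-03. Solving: [H⁺] = (−Ka₁ + √(Ka₁² + 4·Ka₁·C)) / 2 = 1.7792e-02 M. pH = -log(1.7792e-02) = 1.75.

pH = 1.75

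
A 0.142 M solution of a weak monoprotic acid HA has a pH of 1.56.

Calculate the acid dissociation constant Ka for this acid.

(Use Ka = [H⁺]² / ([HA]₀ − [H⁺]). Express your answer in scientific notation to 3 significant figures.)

[H⁺] = 10^(−pH) = 10^(−1.56) = 2.754e-02 M. For HA ⇌ H⁺ + A⁻, Ka = [H⁺][A⁻]/[HA] = [H⁺]² / ([HA]₀ − [H⁺]) = (2.754e-02)² / (0.142 − 2.754e-02) = 6.63e-03.

K_a = 6.63e-03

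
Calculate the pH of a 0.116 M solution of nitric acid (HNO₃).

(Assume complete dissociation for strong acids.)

[H⁺] = 0.116 M for strong acid. pH = -log[H⁺] = -log(0.116)

pH = 0.94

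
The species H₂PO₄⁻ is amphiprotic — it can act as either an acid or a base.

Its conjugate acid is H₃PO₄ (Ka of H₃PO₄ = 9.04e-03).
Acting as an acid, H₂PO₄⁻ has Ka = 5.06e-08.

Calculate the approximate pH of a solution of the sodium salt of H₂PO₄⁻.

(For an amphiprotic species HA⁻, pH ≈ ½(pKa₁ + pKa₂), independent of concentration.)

pKa₁ = -log(9.04e-03) = 2.04; pKa₂ = -log(5.06e-08) = 7.30. For an amphiprotic species, pH ≈ ½(pKa₁ + pKa₂) = ½(2.04 + 7.30) = 4.67.

pH = 4.67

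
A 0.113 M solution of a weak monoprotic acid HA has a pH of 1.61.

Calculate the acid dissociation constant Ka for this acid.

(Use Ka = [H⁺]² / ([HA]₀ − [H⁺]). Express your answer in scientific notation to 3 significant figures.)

[H⁺] = 10^(−pH) = 10^(−1.61) = 2.455e-02 M. For HA ⇌ H⁺ + A⁻, Ka = [H⁺][A⁻]/[HA] = [H⁺]² / ([HA]₀ − [H⁺]) = (2.455e-02)² / (0.113 − 2.455e-02) = 6.81e-03.

K_a = 6.81e-03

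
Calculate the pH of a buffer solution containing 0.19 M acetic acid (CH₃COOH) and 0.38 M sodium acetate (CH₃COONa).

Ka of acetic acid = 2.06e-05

pKa = -log(2.06e-05) = 4.69. pH = pKa + log([A⁻]/[HA]) = 4.69 + log(0.38/0.19)

pH = 4.99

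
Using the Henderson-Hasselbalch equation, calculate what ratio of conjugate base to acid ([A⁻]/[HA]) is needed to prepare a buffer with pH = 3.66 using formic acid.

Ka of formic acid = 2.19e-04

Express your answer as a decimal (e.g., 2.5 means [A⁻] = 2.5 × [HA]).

pKa = -log(2.19e-04) = 3.6596. pH = pKa + log([A⁻]/[HA]), so log([A⁻]/[HA]) = pH − pKa = 3.66 − 3.6596 = 0.0004. [A⁻]/[HA] = 10^(0.0004) = 1.00

[A⁻]/[HA] = 1.00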